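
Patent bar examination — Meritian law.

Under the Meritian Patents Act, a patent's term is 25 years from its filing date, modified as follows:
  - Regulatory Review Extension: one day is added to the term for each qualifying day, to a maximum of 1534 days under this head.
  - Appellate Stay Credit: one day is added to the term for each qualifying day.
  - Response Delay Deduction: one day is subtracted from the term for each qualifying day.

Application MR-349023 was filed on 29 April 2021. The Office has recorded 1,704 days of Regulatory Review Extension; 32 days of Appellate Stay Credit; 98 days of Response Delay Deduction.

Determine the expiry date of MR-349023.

2050-05-06

Base term: filing date + 25 years → 29 April 2046.
Regulatory Review Extension: 1704 days claimed exceeds the 1534-day cap, so +1534 days → 11 July 2050.
Appellate Stay Credit: +32 days → 12 August 2050.
Response Delay Deduction: −98 days → 6 May 2050.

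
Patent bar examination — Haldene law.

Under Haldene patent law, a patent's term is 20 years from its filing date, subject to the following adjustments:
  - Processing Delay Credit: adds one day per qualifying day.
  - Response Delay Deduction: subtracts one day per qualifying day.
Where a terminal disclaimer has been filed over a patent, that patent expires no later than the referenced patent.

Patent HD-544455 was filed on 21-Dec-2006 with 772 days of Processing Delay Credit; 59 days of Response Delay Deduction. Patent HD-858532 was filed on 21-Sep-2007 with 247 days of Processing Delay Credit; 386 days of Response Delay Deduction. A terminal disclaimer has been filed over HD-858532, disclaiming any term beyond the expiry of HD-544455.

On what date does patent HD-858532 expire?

2027-05-05

Natural term of HD-858532:
  Base: filing + 20 years → 21 September 2027.
  Processing Delay Credit: +247 days → 25 May 2028.
  Response Delay Deduction: −386 days → 5 May 2027.
Expiry of referenced patent HD-544455:
  Base: filing + 20 years → 21 December 2026.
  Processing Delay Credit: +772 days → 31 January 2029.
  Response Delay Deduction: −59 days → 3 December 2028.
Terminal disclaimer: HD-858532 expires on the earlier of 5 May 2027 and 3 December 2028.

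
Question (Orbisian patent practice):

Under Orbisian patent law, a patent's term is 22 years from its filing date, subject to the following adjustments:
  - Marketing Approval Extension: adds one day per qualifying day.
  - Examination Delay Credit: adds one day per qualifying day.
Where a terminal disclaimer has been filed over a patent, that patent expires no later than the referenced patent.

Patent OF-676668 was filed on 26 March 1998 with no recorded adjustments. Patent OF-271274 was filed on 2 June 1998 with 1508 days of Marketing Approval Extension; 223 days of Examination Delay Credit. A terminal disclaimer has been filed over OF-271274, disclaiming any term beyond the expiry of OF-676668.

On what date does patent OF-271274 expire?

Natural term of OF-271274:
  Base: filing + 22 years → 2 June 2020.
  Marketing Approval Extension: +1508 days → 19 July 2024.
  Examination Delay Credit: +223 days → 27 February 2025.
Expiry of referenced patent OF-676668:
  Base: filing + 22 years → 26 March 2020.
Terminal disclaimer: OF-271274 expires on the earlier of 27 February 2025 and 26 March 2020.

2020-03-26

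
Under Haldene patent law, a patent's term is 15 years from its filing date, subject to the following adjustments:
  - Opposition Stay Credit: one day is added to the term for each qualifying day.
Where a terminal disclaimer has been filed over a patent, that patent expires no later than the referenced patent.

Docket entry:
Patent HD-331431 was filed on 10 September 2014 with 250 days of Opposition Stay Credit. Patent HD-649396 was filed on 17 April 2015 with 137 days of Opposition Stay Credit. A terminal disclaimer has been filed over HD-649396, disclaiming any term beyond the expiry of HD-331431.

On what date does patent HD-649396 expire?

Natural term of HD-649396:
  Base: filing + 15 years → 17 April 2030.
  Opposition Stay Credit: +137 days → 1 September 2030.
Expiry of referenced patent HD-331431:
  Base: filing + 15 years → 10 September 2029.
  Opposition Stay Credit: +250 days → 18 May 2030.
Terminal disclaimer: HD-649396 expires on the earlier of 1 September 2030 and 18 May 2030.

May 18, 2030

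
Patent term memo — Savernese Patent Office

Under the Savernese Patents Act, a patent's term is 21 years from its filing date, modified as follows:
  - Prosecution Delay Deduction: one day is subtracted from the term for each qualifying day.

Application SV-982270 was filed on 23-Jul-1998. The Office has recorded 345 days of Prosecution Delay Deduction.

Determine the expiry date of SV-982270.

August 12, 2018

Base term: filing date + 21 years → 23 July 2019.
Prosecution Delay Deduction: −345 days → 12 August 2018.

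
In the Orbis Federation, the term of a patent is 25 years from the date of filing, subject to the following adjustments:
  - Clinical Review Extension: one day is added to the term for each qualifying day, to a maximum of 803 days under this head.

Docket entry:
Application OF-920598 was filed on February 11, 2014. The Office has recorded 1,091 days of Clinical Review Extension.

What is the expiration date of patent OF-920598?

April 24, 2041

Base term: filing date + 25 years → 11 February 2039.
Clinical Review Extension: 1091 days claimed exceeds the 803-day cap, so +803 days → 24 April 2041.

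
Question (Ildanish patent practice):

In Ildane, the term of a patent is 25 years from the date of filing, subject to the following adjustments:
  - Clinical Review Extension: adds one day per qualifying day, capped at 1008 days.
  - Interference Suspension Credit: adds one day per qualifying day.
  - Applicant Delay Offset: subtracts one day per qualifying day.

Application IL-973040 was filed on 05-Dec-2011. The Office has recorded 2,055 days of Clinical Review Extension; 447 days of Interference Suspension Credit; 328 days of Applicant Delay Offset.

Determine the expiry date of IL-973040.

Base term: filing date + 25 years → 5 December 2036.
Clinical Review Extension: 2055 days claimed exceeds the 1008-day cap, so +1008 days → 9 September 2039.
Interference Suspension Credit: +447 days → 29 November 2040.
Applicant Delay Offset: −328 days → 6 January 2040.

January 6, 2040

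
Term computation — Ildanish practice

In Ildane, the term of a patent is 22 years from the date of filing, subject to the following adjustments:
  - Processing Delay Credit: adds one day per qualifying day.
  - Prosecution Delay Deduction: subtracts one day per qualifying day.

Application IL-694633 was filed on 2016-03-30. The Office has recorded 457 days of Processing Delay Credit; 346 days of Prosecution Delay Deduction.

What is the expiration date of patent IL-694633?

July 19, 2038

Base term: filing date + 22 years → 30 March 2038.
Processing Delay Credit: +457 days → 30 June 2039.
Prosecution Delay Deduction: −346 days → 19 July 2038.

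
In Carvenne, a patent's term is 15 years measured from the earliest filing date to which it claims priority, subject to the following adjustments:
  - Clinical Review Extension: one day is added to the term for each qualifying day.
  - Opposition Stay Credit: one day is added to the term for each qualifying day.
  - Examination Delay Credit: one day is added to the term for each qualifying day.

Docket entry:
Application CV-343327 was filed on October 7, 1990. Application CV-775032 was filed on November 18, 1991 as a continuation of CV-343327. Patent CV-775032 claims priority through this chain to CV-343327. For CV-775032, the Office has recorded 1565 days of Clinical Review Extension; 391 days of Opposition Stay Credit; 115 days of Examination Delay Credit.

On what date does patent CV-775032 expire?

2011-06-09

Earliest priority filing: 7 October 1990.
Base term: 7 October 1990 + 15 years → 7 October 2005.
Clinical Review Extension: +1565 days → 19 January 2010.
Opposition Stay Credit: +391 days → 14 February 2011.
Examination Delay Credit: +115 days → 9 June 2011.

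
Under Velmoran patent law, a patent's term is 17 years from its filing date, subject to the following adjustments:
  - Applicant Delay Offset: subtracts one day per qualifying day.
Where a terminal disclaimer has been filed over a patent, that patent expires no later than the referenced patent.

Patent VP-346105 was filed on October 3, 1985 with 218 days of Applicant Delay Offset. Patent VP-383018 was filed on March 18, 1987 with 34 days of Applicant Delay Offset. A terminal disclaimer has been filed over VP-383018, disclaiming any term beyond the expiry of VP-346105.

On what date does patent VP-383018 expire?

Natural term of VP-383018:
  Base: filing + 17 years → 18 March 2004.
  Applicant Delay Offset: −34 days → 13 February 2004.
Expiry of referenced patent VP-346105:
  Base: filing + 17 years → 3 October 2002.
  Applicant Delay Offset: −218 days → 27 February 2002.
Terminal disclaimer: VP-383018 expires on the earlier of 13 February 2004 and 27 February 2002.

2002-02-27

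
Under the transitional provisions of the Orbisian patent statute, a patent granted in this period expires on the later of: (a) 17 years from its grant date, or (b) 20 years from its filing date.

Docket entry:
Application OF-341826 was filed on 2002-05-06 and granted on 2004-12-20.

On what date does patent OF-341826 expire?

(a) grant + 17 years → 20 December 2021.
(b) filing + 20 years → 6 May 2022.
Later of the two: 6 May 2022.

2022-05-06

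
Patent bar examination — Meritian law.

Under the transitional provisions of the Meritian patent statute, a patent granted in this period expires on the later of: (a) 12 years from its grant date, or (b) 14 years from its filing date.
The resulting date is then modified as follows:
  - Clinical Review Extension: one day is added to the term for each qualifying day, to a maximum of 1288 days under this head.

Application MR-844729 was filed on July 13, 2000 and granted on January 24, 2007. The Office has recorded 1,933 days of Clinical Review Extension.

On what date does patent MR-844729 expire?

(a) grant + 12 years → 24 January 2019.
(b) filing + 14 years → 13 July 2014.
Later of the two: 24 January 2019.
Clinical Review Extension: 1933 days claimed exceeds the 1288-day cap, so +1288 days → 4 August 2022.

August 4, 2022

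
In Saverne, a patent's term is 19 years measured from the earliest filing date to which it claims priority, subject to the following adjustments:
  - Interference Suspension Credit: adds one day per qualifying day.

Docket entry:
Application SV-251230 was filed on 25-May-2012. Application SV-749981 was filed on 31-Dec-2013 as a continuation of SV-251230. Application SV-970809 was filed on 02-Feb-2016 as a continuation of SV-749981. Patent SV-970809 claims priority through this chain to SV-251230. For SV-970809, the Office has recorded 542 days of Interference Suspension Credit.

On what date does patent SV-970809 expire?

Earliest priority filing: 25 May 2012.
Base term: 25 May 2012 + 19 years → 25 May 2031.
Interference Suspension Credit: +542 days → 17 November 2032.

November 17, 2032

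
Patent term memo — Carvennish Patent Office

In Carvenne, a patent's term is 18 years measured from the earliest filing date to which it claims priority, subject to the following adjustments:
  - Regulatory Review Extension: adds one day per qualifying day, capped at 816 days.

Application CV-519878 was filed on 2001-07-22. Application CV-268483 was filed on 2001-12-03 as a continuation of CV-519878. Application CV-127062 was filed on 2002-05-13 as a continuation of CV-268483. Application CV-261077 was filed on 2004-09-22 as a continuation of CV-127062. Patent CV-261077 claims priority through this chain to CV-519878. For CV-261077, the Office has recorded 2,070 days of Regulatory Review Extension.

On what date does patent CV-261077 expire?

Earliest priority filing: 22 July 2001.
Base term: 22 July 2001 + 18 years → 22 July 2019.
Regulatory Review Extension: 2070 days claimed exceeds the 816-day cap, so +816 days → 15 October 2021.

2021-10-15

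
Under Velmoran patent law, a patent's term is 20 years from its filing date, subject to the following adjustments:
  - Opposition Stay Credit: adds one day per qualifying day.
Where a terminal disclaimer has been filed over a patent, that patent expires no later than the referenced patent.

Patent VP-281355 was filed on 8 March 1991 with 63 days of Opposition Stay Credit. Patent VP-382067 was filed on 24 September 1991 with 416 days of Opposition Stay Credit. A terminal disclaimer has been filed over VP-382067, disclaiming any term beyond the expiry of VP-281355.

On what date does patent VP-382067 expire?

May 10, 2011

Natural term of VP-382067:
  Base: filing + 20 years → 24 September 2011.
  Opposition Stay Credit: +416 days → 13 November 2012.
Expiry of referenced patent VP-281355:
  Base: filing + 20 years → 8 March 2011.
  Opposition Stay Credit: +63 days → 10 May 2011.
Terminal disclaimer: VP-382067 expires on the earlier of 13 November 2012 and 10 May 2011.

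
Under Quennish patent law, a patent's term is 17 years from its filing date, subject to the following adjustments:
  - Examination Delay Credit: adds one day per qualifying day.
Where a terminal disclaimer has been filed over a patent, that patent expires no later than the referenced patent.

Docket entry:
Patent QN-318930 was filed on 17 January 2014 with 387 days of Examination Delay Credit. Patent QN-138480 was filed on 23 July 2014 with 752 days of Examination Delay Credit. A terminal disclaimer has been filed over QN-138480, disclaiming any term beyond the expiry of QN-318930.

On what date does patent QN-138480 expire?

2032-02-08

Natural term of QN-138480:
  Base: filing + 17 years → 23 July 2031.
  Examination Delay Credit: +752 days → 13 August 2033.
Expiry of referenced patent QN-318930:
  Base: filing + 17 years → 17 January 2031.
  Examination Delay Credit: +387 days → 8 February 2032.
Terminal disclaimer: QN-138480 expires on the earlier of 13 August 2033 and 8 February 2032.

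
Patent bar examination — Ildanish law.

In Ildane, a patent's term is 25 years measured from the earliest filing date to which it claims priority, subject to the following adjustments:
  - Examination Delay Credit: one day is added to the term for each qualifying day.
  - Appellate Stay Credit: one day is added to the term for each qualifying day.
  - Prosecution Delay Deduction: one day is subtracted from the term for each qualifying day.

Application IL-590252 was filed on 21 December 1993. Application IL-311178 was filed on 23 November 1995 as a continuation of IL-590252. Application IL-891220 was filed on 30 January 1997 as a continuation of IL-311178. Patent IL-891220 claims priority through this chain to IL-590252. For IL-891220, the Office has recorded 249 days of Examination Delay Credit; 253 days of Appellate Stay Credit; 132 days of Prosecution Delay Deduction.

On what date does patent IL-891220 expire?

Earliest priority filing: 21 December 1993.
Base term: 21 December 1993 + 25 years → 21 December 2018.
Examination Delay Credit: +249 days → 27 August 2019.
Appellate Stay Credit: +253 days → 6 May 2020.
Prosecution Delay Deduction: −132 days → 26 December 2019.

December 26, 2019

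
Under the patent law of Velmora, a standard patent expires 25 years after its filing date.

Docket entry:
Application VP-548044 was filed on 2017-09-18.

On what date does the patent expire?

Filing date + 25 years → 18 September 2042.

2042-09-18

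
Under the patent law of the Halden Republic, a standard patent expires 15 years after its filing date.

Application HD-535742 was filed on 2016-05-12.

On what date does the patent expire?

Filing date + 15 years → 12 May 2031.

May 12, 2031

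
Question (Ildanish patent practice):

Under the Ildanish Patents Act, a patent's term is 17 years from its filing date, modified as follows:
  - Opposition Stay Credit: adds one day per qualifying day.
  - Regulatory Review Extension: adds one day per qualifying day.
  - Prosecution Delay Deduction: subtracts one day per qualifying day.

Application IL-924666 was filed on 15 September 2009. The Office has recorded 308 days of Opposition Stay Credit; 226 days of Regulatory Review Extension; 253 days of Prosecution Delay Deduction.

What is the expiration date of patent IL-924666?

2027-06-23

Base term: filing date + 17 years → 15 September 2026.
Opposition Stay Credit: +308 days → 20 July 2027.
Regulatory Review Extension: +226 days → 2 March 2028.
Prosecution Delay Deduction: −253 days → 23 June 2027.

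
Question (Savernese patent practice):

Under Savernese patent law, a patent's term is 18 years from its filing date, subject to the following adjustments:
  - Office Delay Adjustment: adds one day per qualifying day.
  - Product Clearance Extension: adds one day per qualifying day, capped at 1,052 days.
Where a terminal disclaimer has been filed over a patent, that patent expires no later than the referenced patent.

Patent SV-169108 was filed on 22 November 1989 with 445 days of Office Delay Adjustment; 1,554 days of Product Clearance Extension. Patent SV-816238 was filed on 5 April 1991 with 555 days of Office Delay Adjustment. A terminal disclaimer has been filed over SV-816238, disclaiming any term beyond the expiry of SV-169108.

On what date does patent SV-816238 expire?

Natural term of SV-816238:
  Base: filing + 18 years → 5 April 2009.
  Office Delay Adjustment: +555 days → 12 October 2010.
Expiry of referenced patent SV-169108:
  Base: filing + 18 years → 22 November 2007.
  Office Delay Adjustment: +445 days → 9 February 2009.
  Product Clearance Extension: 1554 days claimed exceeds the 1052-day cap, so +1052 days → 28 December 2011.
Terminal disclaimer: SV-816238 expires on the earlier of 12 October 2010 and 28 December 2011.

October 12, 2010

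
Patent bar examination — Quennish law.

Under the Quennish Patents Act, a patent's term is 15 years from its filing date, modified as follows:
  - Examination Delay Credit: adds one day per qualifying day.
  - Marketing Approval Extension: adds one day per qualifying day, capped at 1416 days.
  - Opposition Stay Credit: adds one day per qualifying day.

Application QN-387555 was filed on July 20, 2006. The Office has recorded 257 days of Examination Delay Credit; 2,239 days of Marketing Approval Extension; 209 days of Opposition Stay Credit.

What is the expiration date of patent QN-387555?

2026-09-14

Base term: filing date + 15 years → 20 July 2021.
Examination Delay Credit: +257 days → 3 April 2022.
Marketing Approval Extension: 2239 days claimed exceeds the 1416-day cap, so +1416 days → 17 February 2026.
Opposition Stay Credit: +209 days → 14 September 2026.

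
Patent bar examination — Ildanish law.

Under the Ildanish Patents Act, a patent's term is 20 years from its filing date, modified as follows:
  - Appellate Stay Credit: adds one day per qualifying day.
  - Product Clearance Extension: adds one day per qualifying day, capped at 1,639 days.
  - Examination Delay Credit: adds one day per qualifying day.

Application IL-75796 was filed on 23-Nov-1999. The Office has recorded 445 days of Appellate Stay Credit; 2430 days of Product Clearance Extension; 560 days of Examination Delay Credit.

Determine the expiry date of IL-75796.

Base term: filing date + 20 years → 23 November 2019.
Appellate Stay Credit: +445 days → 10 February 2021.
Product Clearance Extension: 2430 days claimed exceeds the 1639-day cap, so +1639 days → 7 August 2025.
Examination Delay Credit: +560 days → 18 February 2027.

2027-02-18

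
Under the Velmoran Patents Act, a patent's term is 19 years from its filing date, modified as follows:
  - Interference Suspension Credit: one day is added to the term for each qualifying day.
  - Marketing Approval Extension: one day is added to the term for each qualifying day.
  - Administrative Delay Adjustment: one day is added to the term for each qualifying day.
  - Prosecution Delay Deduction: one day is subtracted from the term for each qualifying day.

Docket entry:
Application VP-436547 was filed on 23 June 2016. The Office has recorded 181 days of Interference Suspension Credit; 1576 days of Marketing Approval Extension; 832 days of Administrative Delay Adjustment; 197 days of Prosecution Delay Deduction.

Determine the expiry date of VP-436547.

Base term: filing date + 19 years → 23 June 2035.
Interference Suspension Credit: +181 days → 21 December 2035.
Marketing Approval Extension: +1576 days → 14 April 2040.
Administrative Delay Adjustment: +832 days → 25 July 2042.
Prosecution Delay Deduction: −197 days → 9 January 2042.

January 9, 2042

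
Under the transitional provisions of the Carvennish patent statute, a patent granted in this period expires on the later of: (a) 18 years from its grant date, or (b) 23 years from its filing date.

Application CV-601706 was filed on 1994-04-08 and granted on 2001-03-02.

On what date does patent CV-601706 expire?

(a) grant + 18 years → 2 March 2019.
(b) filing + 23 years → 8 April 2017.
Later of the two: 2 March 2019.

2019-03-02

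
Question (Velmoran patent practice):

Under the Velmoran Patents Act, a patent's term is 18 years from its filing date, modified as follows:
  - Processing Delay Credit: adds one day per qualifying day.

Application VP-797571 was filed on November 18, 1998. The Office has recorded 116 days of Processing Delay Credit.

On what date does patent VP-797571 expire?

2017-03-14

Base term: filing date + 18 years → 18 November 2016.
Processing Delay Credit: +116 days → 14 March 2017.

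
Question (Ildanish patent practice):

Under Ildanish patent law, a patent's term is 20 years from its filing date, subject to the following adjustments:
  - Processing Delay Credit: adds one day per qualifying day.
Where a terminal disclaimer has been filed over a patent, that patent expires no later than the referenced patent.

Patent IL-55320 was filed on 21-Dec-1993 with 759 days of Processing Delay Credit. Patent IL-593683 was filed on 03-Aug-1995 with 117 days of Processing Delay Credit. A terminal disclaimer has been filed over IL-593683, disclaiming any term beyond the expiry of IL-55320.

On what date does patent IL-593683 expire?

2015-11-28

Natural term of IL-593683:
  Base: filing + 20 years → 3 August 2015.
  Processing Delay Credit: +117 days → 28 November 2015.
Expiry of referenced patent IL-55320:
  Base: filing + 20 years → 21 December 2013.
  Processing Delay Credit: +759 days → 19 January 2016.
Terminal disclaimer: IL-593683 expires on the earlier of 28 November 2015 and 19 January 2016.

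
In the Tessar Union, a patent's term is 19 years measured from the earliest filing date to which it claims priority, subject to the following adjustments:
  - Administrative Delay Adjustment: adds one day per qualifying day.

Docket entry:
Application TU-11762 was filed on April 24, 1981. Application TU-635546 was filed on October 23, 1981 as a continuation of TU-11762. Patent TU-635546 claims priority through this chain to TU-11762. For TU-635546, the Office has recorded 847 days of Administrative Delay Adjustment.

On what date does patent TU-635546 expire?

2002-08-19

Earliest priority filing: 24 April 1981.
Base term: 24 April 1981 + 19 years → 24 April 2000.
Administrative Delay Adjustment: +847 days → 19 August 2002.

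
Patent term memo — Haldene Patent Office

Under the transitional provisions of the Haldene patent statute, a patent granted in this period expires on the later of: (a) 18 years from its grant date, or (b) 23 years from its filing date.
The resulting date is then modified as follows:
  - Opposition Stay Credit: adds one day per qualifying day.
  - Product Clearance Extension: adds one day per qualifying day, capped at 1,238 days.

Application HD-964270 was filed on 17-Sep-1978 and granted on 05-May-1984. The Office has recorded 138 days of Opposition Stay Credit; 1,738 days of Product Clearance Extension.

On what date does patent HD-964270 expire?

February 9, 2006

(a) grant + 18 years → 5 May 2002.
(b) filing + 23 years → 17 September 2001.
Later of the two: 5 May 2002.
Opposition Stay Credit: +138 days → 20 September 2002.
Product Clearance Extension: 1738 days claimed exceeds the 1238-day cap, so +1238 days → 9 February 2006.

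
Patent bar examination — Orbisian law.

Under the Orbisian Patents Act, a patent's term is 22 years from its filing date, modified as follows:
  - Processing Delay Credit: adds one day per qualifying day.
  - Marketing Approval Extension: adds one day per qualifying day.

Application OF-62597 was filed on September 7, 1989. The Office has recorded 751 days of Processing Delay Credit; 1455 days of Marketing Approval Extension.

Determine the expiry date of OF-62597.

2017-09-21

Base term: filing date + 22 years → 7 September 2011.
Processing Delay Credit: +751 days → 27 September 2013.
Marketing Approval Extension: +1455 days → 21 September 2017.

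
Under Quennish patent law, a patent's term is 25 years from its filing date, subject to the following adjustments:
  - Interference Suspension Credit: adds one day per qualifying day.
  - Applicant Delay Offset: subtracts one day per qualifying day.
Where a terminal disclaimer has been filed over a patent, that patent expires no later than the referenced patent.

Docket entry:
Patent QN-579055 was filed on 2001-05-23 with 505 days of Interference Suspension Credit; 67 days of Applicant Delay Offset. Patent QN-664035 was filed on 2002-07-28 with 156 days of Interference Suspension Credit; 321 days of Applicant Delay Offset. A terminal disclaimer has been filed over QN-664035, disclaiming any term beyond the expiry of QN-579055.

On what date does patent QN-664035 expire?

February 13, 2027

Natural term of QN-664035:
  Base: filing + 25 years → 28 July 2027.
  Interference Suspension Credit: +156 days → 31 December 2027.
  Applicant Delay Offset: −321 days → 13 February 2027.
Expiry of referenced patent QN-579055:
  Base: filing + 25 years → 23 May 2026.
  Interference Suspension Credit: +505 days → 10 October 2027.
  Applicant Delay Offset: −67 days → 4 August 2027.
Terminal disclaimer: QN-664035 expires on the earlier of 13 February 2027 and 4 August 2027.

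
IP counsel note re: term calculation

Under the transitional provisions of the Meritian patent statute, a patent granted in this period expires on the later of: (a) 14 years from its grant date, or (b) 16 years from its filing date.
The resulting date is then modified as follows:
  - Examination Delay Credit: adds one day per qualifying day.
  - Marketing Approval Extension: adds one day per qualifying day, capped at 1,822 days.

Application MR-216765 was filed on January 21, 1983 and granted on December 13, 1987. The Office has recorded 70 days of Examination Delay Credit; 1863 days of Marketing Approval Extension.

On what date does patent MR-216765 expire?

February 17, 2007

(a) grant + 14 years → 13 December 2001.
(b) filing + 16 years → 21 January 1999.
Later of the two: 13 December 2001.
Examination Delay Credit: +70 days → 21 February 2002.
Marketing Approval Extension: 1863 days claimed exceeds the 1822-day cap, so +1822 days → 17 February 2007.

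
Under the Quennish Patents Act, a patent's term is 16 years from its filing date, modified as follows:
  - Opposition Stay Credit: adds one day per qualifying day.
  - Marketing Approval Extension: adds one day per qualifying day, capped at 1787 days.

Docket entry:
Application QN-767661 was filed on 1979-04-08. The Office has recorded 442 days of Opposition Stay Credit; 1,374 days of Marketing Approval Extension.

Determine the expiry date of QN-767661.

March 28, 2000

Base term: filing date + 16 years → 8 April 1995.
Opposition Stay Credit: +442 days → 23 June 1996.
Marketing Approval Extension: 1374 days (within the 1787-day cap) → +1374 days → 28 March 2000.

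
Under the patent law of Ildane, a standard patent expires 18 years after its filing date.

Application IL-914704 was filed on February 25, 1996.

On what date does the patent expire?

Filing date + 18 years → 25 February 2014.

2014-02-25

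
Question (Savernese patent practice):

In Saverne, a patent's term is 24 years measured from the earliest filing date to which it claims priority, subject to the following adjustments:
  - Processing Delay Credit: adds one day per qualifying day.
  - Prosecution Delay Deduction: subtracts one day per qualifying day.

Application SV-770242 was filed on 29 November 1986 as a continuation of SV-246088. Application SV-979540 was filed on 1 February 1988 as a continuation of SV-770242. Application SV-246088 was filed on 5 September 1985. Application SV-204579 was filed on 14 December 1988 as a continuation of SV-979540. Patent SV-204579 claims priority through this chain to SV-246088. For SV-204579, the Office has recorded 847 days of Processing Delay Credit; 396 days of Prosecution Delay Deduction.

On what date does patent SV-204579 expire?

2010-11-30

Earliest priority filing: 5 September 1985.
Base term: 5 September 1985 + 24 years → 5 September 2009.
Processing Delay Credit: +847 days → 31 December 2011.
Prosecution Delay Deduction: −396 days → 30 November 2010.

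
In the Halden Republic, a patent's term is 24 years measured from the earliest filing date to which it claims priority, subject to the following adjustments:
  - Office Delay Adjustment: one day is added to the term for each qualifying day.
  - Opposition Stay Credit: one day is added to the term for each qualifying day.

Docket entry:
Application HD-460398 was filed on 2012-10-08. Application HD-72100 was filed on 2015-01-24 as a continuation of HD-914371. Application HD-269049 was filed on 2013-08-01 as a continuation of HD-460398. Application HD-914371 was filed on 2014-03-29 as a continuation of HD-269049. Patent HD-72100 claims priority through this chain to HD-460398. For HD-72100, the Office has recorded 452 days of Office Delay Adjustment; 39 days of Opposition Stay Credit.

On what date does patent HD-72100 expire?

Earliest priority filing: 8 October 2012.
Base term: 8 October 2012 + 24 years → 8 October 2036.
Office Delay Adjustment: +452 days → 3 January 2038.
Opposition Stay Credit: +39 days → 11 February 2038.

February 11, 2038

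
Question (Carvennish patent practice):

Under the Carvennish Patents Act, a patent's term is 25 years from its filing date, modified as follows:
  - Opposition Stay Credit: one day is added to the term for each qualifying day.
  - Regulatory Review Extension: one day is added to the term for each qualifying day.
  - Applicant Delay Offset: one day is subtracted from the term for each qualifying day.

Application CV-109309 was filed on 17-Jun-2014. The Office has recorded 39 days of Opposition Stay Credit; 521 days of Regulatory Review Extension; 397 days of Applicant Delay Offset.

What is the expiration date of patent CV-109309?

2039-11-27

Base term: filing date + 25 years → 17 June 2039.
Opposition Stay Credit: +39 days → 26 July 2039.
Regulatory Review Extension: +521 days → 28 December 2040.
Applicant Delay Offset: −397 days → 27 November 2039.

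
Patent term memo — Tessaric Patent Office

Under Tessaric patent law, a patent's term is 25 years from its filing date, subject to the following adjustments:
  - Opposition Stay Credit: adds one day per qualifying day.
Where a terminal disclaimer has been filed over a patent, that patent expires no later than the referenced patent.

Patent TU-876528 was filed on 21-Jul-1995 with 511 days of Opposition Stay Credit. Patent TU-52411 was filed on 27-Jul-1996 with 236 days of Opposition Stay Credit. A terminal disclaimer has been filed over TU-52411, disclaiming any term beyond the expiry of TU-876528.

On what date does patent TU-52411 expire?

Natural term of TU-52411:
  Base: filing + 25 years → 27 July 2021.
  Opposition Stay Credit: +236 days → 20 March 2022.
Expiry of referenced patent TU-876528:
  Base: filing + 25 years → 21 July 2020.
  Opposition Stay Credit: +511 days → 14 December 2021.
Terminal disclaimer: TU-52411 expires on the earlier of 20 March 2022 and 14 December 2021.

2021-12-14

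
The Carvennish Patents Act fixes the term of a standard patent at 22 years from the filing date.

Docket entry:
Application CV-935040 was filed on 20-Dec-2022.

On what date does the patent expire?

December 20, 2044

Filing date + 22 years → 20 December 2044.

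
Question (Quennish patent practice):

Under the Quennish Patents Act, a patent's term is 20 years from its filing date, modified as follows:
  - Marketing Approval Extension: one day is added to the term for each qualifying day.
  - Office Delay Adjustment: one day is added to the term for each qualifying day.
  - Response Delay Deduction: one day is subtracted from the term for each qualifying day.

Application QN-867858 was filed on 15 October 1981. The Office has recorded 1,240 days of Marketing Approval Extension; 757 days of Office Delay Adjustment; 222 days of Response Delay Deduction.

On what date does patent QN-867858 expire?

August 25, 2006

Base term: filing date + 20 years → 15 October 2001.
Marketing Approval Extension: +1240 days → 8 March 2005.
Office Delay Adjustment: +757 days → 4 April 2007.
Response Delay Deduction: −222 days → 25 August 2006.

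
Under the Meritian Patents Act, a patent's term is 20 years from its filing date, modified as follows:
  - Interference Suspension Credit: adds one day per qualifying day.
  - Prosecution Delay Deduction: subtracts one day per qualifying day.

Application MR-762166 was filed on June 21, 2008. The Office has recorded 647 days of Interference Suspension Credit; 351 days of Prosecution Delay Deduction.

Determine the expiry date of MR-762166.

Base term: filing date + 20 years → 21 June 2028.
Interference Suspension Credit: +647 days → 30 March 2030.
Prosecution Delay Deduction: −351 days → 13 April 2029.

2029-04-13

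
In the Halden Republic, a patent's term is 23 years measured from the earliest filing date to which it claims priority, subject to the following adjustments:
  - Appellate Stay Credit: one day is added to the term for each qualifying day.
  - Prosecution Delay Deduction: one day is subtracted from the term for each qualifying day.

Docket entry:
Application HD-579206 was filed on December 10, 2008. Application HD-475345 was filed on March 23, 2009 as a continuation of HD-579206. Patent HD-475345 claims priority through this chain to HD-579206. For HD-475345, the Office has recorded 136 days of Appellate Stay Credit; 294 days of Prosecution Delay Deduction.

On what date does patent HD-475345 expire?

July 5, 2031

Earliest priority filing: 10 December 2008.
Base term: 10 December 2008 + 23 years → 10 December 2031.
Appellate Stay Credit: +136 days → 24 April 2032.
Prosecution Delay Deduction: −294 days → 5 July 2031.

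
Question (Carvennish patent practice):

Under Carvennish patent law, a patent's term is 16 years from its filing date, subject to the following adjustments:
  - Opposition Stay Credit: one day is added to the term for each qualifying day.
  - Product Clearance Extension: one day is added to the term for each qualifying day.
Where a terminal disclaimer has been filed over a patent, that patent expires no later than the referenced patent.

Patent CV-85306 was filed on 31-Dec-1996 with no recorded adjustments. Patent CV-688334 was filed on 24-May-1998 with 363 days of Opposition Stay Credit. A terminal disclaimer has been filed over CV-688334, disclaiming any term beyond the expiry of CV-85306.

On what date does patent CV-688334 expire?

Natural term of CV-688334:
  Base: filing + 16 years → 24 May 2014.
  Opposition Stay Credit: +363 days → 22 May 2015.
Expiry of referenced patent CV-85306:
  Base: filing + 16 years → 31 December 2012.
Terminal disclaimer: CV-688334 expires on the earlier of 22 May 2015 and 31 December 2012.

2012-12-31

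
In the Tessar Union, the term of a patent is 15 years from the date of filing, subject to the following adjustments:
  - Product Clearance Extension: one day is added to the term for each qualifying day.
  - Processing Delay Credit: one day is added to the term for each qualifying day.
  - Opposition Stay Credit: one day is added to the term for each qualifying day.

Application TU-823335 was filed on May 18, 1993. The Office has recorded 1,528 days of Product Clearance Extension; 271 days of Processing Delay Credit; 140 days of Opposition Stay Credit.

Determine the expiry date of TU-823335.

Base term: filing date + 15 years → 18 May 2008.
Product Clearance Extension: +1528 days → 24 July 2012.
Processing Delay Credit: +271 days → 21 April 2013.
Opposition Stay Credit: +140 days → 8 September 2013.

September 8, 2013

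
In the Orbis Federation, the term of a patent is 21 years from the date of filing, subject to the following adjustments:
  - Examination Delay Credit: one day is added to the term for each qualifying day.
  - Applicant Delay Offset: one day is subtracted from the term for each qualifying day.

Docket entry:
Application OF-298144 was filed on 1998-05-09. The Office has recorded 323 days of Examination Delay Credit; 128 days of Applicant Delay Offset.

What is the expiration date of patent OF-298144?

2019-11-20

Base term: filing date + 21 years → 9 May 2019.
Examination Delay Credit: +323 days → 27 March 2020.
Applicant Delay Offset: −128 days → 20 November 2019.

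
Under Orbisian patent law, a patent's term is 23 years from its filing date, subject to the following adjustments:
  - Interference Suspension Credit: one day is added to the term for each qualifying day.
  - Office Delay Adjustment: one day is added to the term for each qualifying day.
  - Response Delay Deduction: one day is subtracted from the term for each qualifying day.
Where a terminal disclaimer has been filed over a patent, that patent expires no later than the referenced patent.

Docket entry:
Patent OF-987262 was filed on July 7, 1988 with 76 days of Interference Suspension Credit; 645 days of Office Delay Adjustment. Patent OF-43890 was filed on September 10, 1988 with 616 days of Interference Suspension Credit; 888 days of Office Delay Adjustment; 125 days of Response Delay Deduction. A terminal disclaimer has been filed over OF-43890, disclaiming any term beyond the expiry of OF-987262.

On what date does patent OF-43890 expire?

June 27, 2013

Natural term of OF-43890:
  Base: filing + 23 years → 10 September 2011.
  Interference Suspension Credit: +616 days → 18 May 2013.
  Office Delay Adjustment: +888 days → 23 October 2015.
  Response Delay Deduction: −125 days → 20 June 2015.
Expiry of referenced patent OF-987262:
  Base: filing + 23 years → 7 July 2011.
  Interference Suspension Credit: +76 days → 21 September 2011.
  Office Delay Adjustment: +645 days → 27 June 2013.
Terminal disclaimer: OF-43890 expires on the earlier of 20 June 2015 and 27 June 2013.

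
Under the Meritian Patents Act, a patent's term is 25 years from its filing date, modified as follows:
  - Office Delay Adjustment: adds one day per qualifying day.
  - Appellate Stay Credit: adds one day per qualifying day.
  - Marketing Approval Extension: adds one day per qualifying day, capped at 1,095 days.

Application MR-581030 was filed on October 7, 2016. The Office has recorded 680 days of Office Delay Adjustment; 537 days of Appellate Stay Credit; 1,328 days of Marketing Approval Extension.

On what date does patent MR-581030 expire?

Base term: filing date + 25 years → 7 October 2041.
Office Delay Adjustment: +680 days → 18 August 2043.
Appellate Stay Credit: +537 days → 5 February 2045.
Marketing Approval Extension: 1328 days claimed exceeds the 1095-day cap, so +1095 days → 5 February 2048.

February 5, 2048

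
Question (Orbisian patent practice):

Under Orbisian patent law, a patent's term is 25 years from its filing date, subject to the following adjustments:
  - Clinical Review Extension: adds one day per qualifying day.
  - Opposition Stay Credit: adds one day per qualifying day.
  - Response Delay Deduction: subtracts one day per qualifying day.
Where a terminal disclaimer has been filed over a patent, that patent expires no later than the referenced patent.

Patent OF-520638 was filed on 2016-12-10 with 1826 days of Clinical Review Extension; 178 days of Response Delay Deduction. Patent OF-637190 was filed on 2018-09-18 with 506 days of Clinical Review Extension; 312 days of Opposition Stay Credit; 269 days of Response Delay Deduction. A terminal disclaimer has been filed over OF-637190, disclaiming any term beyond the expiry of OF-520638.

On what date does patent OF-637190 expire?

Natural term of OF-637190:
  Base: filing + 25 years → 18 September 2043.
  Clinical Review Extension: +506 days → 5 February 2045.
  Opposition Stay Credit: +312 days → 14 December 2045.
  Response Delay Deduction: −269 days → 20 March 2045.
Expiry of referenced patent OF-520638:
  Base: filing + 25 years → 10 December 2041.
  Clinical Review Extension: +1826 days → 10 December 2046.
  Response Delay Deduction: −178 days → 15 June 2046.
Terminal disclaimer: OF-637190 expires on the earlier of 20 March 2045 and 15 June 2046.

March 20, 2045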